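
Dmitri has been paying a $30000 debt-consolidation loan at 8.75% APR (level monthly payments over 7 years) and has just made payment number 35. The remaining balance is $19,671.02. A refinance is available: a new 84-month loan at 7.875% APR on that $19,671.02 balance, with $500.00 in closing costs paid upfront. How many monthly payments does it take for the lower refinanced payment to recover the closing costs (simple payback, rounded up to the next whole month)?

Current payment = 30,000 × 8.75%/12 / (1 − (1+0.0072917)^−84) = $478.87.
Refinanced payment = 19,671.02 × 0.0065625 / (1 − (1+0.0065625)^−84) = $305.37.
Monthly savings = $478.87 − $305.37 = $173.50.
Break-even = $500.00 / $173.50 = 2.88 → 3 months.

3 months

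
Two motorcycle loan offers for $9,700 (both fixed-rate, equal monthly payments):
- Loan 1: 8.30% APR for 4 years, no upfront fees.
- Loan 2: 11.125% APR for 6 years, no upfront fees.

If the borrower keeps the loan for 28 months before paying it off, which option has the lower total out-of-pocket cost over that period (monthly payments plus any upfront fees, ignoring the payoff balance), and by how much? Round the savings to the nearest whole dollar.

Loan 1: monthly rate = 8.3%/12 = 0.0069167; payment = 9,700 × 0.0069167 / (1 − (1+0.0069167)^−48) = $238.17.
Loan 2: at 11.125% the monthly rate is 0.0092708, so the payment is 9,700 × 0.0092708 / (1 − 1.0092708^−72) = $185.25.
Over 28 months: Loan 1 costs 28 × $238.17 = $6,668.76; Loan 2 costs 28 × $185.25 = $5,187.00.
Loan 2 is cheaper by $6,668.76 − $5,187.00 = $1,481.76.

Loan 2 by $1,482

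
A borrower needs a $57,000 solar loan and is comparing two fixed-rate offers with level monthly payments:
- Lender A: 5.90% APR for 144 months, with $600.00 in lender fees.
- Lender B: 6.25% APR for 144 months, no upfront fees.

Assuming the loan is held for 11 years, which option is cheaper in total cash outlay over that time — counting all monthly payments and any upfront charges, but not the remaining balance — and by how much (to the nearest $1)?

Lender A by $766

Lender A: at 5.90% the monthly rate is 0.0049167, so the payment is 57,000 × 0.0049167 / (1 − 1.0049167^−144) = $553.29.
Lender B: at 6.25% the monthly rate is 0.0052083, so the payment is 57,000 × 0.0052083 / (1 − 1.0052083^−144) = $563.64.
Over 132 months: Lender A costs 132 × $553.29 + $600.00 = $73,634.28; Lender B costs 132 × $563.64 = $74,400.48.
Lender A is cheaper by $74,400.48 − $73,634.28 = $766.20.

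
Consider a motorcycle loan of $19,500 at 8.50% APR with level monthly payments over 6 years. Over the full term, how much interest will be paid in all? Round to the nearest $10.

Monthly rate = 8.5%/12 = 0.0070833; payment = 19,500 × 0.0070833 / (1 − (1+0.0070833)^−72) = $346.68.
Total paid = 72 × $346.68 = $24,960.96; interest = $24,960.96 − $19,500 = $5,460.96.

$5,460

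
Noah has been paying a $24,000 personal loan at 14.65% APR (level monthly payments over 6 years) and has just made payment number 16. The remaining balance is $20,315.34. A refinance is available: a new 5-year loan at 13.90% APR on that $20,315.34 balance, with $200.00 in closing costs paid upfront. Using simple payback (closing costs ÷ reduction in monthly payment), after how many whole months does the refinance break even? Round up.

7 months

Current payment = 24,000 × 14.65%/12 / (1 − (1+0.0122083)^−72) = $502.93.
Refinanced payment = 20,315.34 × 0.0115833 / (1 − (1+0.0115833)^−60) = $471.65.
Monthly savings = $502.93 − $471.65 = $31.28.
Break-even = $200.00 / $31.28 = 6.39 → 7 months.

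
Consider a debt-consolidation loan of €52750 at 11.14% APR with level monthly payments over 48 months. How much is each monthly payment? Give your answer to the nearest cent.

€1,366.94

At 11.14% the monthly rate is 0.0092833, so the payment is 52,750 × 0.0092833 / (1 − 1.0092833^−48) = €1,366.94.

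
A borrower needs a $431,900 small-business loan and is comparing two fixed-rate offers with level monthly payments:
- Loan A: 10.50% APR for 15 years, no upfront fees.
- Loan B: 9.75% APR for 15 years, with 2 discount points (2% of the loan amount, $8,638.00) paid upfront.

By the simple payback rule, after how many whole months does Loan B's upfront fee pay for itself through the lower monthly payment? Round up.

Loan A: at 10.50% the monthly rate is 0.0087500, so the payment is 431,900 × 0.0087500 / (1 − 1.0087500^−180) = $4,774.22.
Loan B: monthly rate = 9.75%/12 = 0.0081250; payment = 431,900 × 0.0081250 / (1 − (1+0.0081250)^−180) = $4,575.39.
Monthly savings = $4,774.22 − $4,575.39 = $198.83.
Break-even = $8,638.00 / $198.83 = 43.44 → 44 months.

44 months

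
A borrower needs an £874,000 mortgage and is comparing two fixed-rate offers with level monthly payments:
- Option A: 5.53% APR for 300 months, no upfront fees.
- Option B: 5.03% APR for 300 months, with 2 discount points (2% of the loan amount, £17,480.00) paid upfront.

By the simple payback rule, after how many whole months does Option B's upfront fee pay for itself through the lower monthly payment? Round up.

Option A: at 5.53% the monthly rate is 0.0046083, so the payment is 874,000 × 0.0046083 / (1 − 1.0046083^−300) = £5,382.79.
Option B: at 5.03% the monthly rate is 0.0041917, so the payment is 874,000 × 0.0041917 / (1 − 1.0041917^−300) = £5,124.61.
Monthly savings = £5,382.79 − £5,124.61 = £258.18.
Break-even = £17,480.00 / £258.18 = 67.70 → 68 months.

68 months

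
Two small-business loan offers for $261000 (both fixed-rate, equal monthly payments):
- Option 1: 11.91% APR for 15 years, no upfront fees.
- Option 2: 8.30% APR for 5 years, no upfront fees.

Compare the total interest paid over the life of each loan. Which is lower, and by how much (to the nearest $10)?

Option 1: monthly rate = 11.91%/12 = 0.0099250; payment = 261,000 × 0.0099250 / (1 − (1+0.0099250)^−180) = $3,117.34.
Total interest on Option 1 = 180 × $3,117.34 − $261,000 = $300,121.20.
Option 2: at 8.30% the monthly rate is 0.0069167, so the payment is 261,000 × 0.0069167 / (1 − 1.0069167^−60) = $5,329.69.
Total interest on Option 2 = 60 × $5,329.69 − $261,000 = $58,781.40.
Option 2 is lower by $241,339.80.

Option 2 by $241,340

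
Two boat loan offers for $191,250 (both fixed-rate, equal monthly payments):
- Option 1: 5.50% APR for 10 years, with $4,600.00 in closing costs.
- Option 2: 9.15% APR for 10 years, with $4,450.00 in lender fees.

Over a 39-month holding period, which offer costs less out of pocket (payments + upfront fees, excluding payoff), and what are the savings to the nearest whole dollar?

Option 1: monthly rate = 5.5%/12 = 0.0045833; payment = 191,250 × 0.0045833 / (1 − (1+0.0045833)^−120) = $2,075.57.
Option 2: monthly rate = 9.15%/12 = 0.0076250; payment = 191,250 × 0.0076250 / (1 − (1+0.0076250)^−120) = $2,438.23.
Over 39 months: Option 1 costs 39 × $2,075.57 + $4,600.00 = $85,547.23; Option 2 costs 39 × $2,438.23 + $4,450.00 = $99,540.97.
Option 1 is cheaper by $99,540.97 − $85,547.23 = $13,993.74.

Option 1 by $13,994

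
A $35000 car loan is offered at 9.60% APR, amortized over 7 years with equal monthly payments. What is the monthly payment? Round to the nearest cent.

$573.83

At 9.60% the monthly rate is 0.0080000, so the payment is 35,000 × 0.0080000 / (1 − 1.0080000^−84) = $573.83.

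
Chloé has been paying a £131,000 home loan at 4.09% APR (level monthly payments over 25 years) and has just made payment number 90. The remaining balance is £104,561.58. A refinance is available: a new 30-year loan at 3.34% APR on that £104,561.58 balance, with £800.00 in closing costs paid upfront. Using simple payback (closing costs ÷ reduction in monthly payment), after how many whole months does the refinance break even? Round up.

Current payment = 131,000 × 4.09%/12 / (1 − (1+0.0034083)^−300) = £697.99.
Refinanced payment = 104,561.58 × 0.0027833 / (1 − (1+0.0027833)^−360) = £460.24.
Monthly savings = £697.99 − £460.24 = £237.75.
Break-even = £800.00 / £237.75 = 3.36 → 4 months.

4 months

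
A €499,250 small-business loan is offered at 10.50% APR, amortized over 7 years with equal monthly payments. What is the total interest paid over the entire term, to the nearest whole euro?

Monthly rate = 10.5%/12 = 0.0087500; payment = 499,250 × 0.0087500 / (1 − (1+0.0087500)^−84) = €8,417.69.
Total paid = 84 × €8,417.69 = €707,085.96; interest = €707,085.96 − €499,250 = €207,835.96.

€207,836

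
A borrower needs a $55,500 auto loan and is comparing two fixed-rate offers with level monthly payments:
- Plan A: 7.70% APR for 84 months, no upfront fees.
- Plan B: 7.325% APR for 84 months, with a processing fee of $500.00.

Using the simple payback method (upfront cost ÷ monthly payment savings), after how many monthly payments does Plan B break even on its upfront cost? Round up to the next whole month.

49 months

Plan A: monthly rate = 7.7%/12 = 0.0064167; payment = 55,500 × 0.0064167 / (1 − (1+0.0064167)^−84) = $856.76.
Plan B: at 7.325% the monthly rate is 0.0061042, so the payment is 55,500 × 0.0061042 / (1 − 1.0061042^−84) = $846.49.
Monthly savings = $856.76 − $846.49 = $10.27.
Break-even = $500.00 / $10.27 = 48.69 → 49 months.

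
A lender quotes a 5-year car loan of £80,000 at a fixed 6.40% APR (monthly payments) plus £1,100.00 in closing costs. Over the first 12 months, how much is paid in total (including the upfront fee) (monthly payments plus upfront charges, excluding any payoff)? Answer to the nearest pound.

At 6.40% the monthly rate is 0.0053333, so the payment is 80,000 × 0.0053333 / (1 − 1.0053333^−60) = £1,561.55.
Total outlay = 12 × £1,561.55 + £1,100.00 = £19,838.60.

£19,839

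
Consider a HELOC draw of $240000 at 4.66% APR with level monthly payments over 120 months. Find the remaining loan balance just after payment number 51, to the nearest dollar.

$151,422

With monthly rate i = 4.66%/12 = 0.0038833, the balance after k of n payments is P · [(1+i)^n − (1+i)^k] / [(1+i)^n − 1].
(1+0.0038833)^120 = 1.59216945 and (1+0.0038833)^51 = 1.21855587, so the balance is 240,000 × (1.59216945 − 1.21855587) / (1.59216945 − 1) = $151,421.62.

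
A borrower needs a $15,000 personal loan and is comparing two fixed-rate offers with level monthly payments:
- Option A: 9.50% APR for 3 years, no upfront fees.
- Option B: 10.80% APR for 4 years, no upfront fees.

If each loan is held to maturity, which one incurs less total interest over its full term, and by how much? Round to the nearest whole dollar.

Option A by $1,241

Option A: at 9.50% the monthly rate is 0.0079167, so the payment is 15,000 × 0.0079167 / (1 − 1.0079167^−36) = $480.49.
Total interest on Option A = 36 × $480.49 − $15,000 = $2,297.64.
Option B: monthly rate = 10.8%/12 = 0.0090000; payment = 15,000 × 0.0090000 / (1 − (1+0.0090000)^−48) = $386.23.
Total interest on Option B = 48 × $386.23 − $15,000 = $3,539.04.
Option A is lower by $1,241.40.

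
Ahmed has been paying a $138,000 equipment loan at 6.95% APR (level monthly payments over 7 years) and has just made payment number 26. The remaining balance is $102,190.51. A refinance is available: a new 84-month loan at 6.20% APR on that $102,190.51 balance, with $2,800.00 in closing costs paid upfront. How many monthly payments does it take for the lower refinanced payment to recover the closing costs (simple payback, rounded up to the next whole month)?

5 months

Current payment = 138,000 × 6.95%/12 / (1 − (1+0.0057917)^−84) = $2,079.42.
Refinanced payment = 102,190.51 × 0.0051667 / (1 − (1+0.0051667)^−84) = $1,502.67.
Monthly savings = $2,079.42 − $1,502.67 = $576.75.
Break-even = $2,800.00 / $576.75 = 4.85 → 5 months.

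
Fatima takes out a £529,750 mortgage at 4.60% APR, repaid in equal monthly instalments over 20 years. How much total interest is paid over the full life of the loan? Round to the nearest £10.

£281,480

At 4.60% the monthly rate is 0.0038333, so the payment is 529,750 × 0.0038333 / (1 − 1.0038333^−240) = £3,380.12.
Total paid = 240 × £3,380.12 = £811,228.80; interest = £811,228.80 − £529,750 = £281,478.80.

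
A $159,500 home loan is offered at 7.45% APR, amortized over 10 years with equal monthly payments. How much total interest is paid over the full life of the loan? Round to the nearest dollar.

$67,196

Monthly rate = 7.45%/12 = 0.0062083; payment = 159,500 × 0.0062083 / (1 − (1+0.0062083)^−120) = $1,889.13.
Total paid = 120 × $1,889.13 = $226,695.60; interest = $226,695.60 − $159,500 = $67,195.60.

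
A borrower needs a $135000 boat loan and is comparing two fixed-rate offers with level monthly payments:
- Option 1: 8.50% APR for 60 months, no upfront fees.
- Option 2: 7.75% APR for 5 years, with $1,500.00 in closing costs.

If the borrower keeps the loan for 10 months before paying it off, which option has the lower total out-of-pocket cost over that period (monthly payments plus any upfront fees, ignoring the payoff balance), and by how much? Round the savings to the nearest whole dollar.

Option 1: at 8.50% the monthly rate is 0.0070833, so the payment is 135,000 × 0.0070833 / (1 − 1.0070833^−60) = $2,769.73.
Option 2: at 7.75% the monthly rate is 0.0064583, so the payment is 135,000 × 0.0064583 / (1 − 1.0064583^−60) = $2,721.19.
Over 10 months: Option 1 costs 10 × $2,769.73 = $27,697.30; Option 2 costs 10 × $2,721.19 + $1,500.00 = $28,711.90.
Option 1 is cheaper by $28,711.90 − $27,697.30 = $1,014.60.

Option 1 by $1,015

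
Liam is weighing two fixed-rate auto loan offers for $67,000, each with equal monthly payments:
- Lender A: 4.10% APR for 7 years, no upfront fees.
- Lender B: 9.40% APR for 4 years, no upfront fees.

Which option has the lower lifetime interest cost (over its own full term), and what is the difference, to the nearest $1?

Lender A: at 4.10% the monthly rate is 0.0034167, so the payment is 67,000 × 0.0034167 / (1 − 1.0034167^−84) = $918.90.
Total interest on Lender A = 84 × $918.90 − $67,000 = $10,187.60.
Lender B: monthly rate = 9.4%/12 = 0.0078333; payment = 67,000 × 0.0078333 / (1 − (1+0.0078333)^−48) = $1,680.05.
Total interest on Lender B = 48 × $1,680.05 − $67,000 = $13,642.40.
Lender A is lower by $3,454.80.

Lender A by $3,455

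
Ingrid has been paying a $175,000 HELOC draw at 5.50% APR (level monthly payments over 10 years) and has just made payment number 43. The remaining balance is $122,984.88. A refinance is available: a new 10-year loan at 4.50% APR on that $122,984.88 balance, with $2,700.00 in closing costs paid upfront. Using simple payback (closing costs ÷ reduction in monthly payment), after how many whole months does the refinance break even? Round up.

Current payment = 175,000 × 5.5%/12 / (1 − (1+0.0045833)^−120) = $1,899.21.
Refinanced payment = 122,984.88 × 0.0037500 / (1 − (1+0.0037500)^−120) = $1,274.60.
Monthly savings = $1,899.21 − $1,274.60 = $624.61.
Break-even = $2,700.00 / $624.61 = 4.32 → 5 months.

5 months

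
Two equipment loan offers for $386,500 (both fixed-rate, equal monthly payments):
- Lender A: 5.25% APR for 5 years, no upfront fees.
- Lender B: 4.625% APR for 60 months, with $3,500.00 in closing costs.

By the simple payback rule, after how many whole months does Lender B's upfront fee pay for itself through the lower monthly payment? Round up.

Lender A: monthly rate = 5.25%/12 = 0.0043750; payment = 386,500 × 0.0043750 / (1 − (1+0.0043750)^−60) = $7,338.08.
Lender B: at 4.625% the monthly rate is 0.0038542, so the payment is 386,500 × 0.0038542 / (1 − 1.0038542^−60) = $7,227.52.
Monthly savings = $7,338.08 − $7,227.52 = $110.56.
Break-even = $3,500.00 / $110.56 = 31.66 → 32 months.

32 months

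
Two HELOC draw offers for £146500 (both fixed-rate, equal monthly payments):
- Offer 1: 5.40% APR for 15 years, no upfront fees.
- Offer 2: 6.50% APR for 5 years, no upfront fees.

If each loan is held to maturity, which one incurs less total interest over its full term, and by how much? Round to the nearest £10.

Offer 1: monthly rate = 5.4%/12 = 0.0045000; payment = 146,500 × 0.0045000 / (1 − (1+0.0045000)^−180) = £1,189.27.
Total interest on Offer 1 = 180 × £1,189.27 − £146,500 = £67,568.60.
Offer 2: at 6.50% the monthly rate is 0.0054167, so the payment is 146,500 × 0.0054167 / (1 − 1.0054167^−60) = £2,866.44.
Total interest on Offer 2 = 60 × £2,866.44 − £146,500 = £25,486.40.
Offer 2 is lower by £42,082.20.

Offer 2 by £42,080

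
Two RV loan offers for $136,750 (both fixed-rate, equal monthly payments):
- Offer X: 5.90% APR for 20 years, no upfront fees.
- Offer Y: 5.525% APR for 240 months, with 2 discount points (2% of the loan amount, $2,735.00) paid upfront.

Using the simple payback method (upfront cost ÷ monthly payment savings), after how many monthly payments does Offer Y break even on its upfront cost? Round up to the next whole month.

Offer X: at 5.90% the monthly rate is 0.0049167, so the payment is 136,750 × 0.0049167 / (1 − 1.0049167^−240) = $971.85.
Offer Y: at 5.525% the monthly rate is 0.0046042, so the payment is 136,750 × 0.0046042 / (1 − 1.0046042^−240) = $942.62.
Monthly savings = $971.85 − $942.62 = $29.23.
Break-even = $2,735.00 / $29.23 = 93.57 → 94 months.

94 months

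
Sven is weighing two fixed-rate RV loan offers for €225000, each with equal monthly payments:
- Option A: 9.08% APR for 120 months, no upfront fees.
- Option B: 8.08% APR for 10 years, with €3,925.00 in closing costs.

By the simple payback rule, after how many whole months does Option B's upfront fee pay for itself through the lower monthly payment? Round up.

Option A: at 9.08% the monthly rate is 0.0075667, so the payment is 225,000 × 0.0075667 / (1 − 1.0075667^−120) = €2,859.96.
Option B: monthly rate = 8.08%/12 = 0.0067333; payment = 225,000 × 0.0067333 / (1 − (1+0.0067333)^−120) = €2,739.39.
Monthly savings = €2,859.96 − €2,739.39 = €120.57.
Break-even = €3,925.00 / €120.57 = 32.55 → 33 months.

33 months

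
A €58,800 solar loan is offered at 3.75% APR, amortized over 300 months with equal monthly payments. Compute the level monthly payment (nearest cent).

€302.31

At 3.75% the monthly rate is 0.0031250, so the payment is 58,800 × 0.0031250 / (1 − 1.0031250^−300) = €302.31.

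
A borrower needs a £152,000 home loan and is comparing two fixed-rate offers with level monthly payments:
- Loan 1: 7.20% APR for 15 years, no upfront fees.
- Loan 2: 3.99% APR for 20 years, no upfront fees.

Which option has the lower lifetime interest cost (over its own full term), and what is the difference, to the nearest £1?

Loan 1: at 7.20% the monthly rate is 0.0060000, so the payment is 152,000 × 0.0060000 / (1 − 1.0060000^−180) = £1,383.27.
Total interest on Loan 1 = 180 × £1,383.27 − £152,000 = £96,988.60.
Loan 2: at 3.99% the monthly rate is 0.0033250, so the payment is 152,000 × 0.0033250 / (1 − 1.0033250^−240) = £920.29.
Total interest on Loan 2 = 240 × £920.29 − £152,000 = £68,869.60.
Loan 2 is lower by £28,119.00.

Loan 2 by £28,119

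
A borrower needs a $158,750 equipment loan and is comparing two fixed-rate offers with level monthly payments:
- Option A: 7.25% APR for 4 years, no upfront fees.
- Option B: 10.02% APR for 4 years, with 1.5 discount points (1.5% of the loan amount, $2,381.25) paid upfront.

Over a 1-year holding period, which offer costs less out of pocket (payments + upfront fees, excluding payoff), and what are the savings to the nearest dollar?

Option A by $4,876

Option A: at 7.25% the monthly rate is 0.0060417, so the payment is 158,750 × 0.0060417 / (1 − 1.0060417^−48) = $3,819.91.
Option B: at 10.02% the monthly rate is 0.0083500, so the payment is 158,750 × 0.0083500 / (1 − 1.0083500^−48) = $4,027.84.
Over 12 months: Option A costs 12 × $3,819.91 = $45,838.92; Option B costs 12 × $4,027.84 + $2,381.25 = $50,715.33.
Option A is cheaper by $50,715.33 − $45,838.92 = $4,876.41.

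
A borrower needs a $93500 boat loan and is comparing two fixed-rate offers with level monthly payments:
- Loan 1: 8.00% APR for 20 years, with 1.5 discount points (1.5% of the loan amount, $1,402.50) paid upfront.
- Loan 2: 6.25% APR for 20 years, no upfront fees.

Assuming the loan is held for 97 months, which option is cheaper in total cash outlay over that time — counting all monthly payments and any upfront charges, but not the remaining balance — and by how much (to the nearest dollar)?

Loan 1: at 8.00% the monthly rate is 0.0066667, so the payment is 93,500 × 0.0066667 / (1 − 1.0066667^−240) = $782.07.
Loan 2: at 6.25% the monthly rate is 0.0052083, so the payment is 93,500 × 0.0052083 / (1 − 1.0052083^−240) = $683.42.
Over 97 months: Loan 1 costs 97 × $782.07 + $1,402.50 = $77,263.29; Loan 2 costs 97 × $683.42 = $66,291.74.
Loan 2 is cheaper by $77,263.29 − $66,291.74 = $10,971.55.

Loan 2 by $10,972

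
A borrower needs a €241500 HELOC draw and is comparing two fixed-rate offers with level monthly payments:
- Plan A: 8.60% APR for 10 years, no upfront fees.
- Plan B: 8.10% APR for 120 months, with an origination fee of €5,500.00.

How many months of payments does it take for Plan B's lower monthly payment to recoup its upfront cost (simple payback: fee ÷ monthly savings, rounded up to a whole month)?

86 months

Plan A: at 8.60% the monthly rate is 0.0071667, so the payment is 241,500 × 0.0071667 / (1 − 1.0071667^−120) = €3,007.19.
Plan B: at 8.10% the monthly rate is 0.0067500, so the payment is 241,500 × 0.0067500 / (1 − 1.0067500^−120) = €2,942.84.
Monthly savings = €3,007.19 − €2,942.84 = €64.35.
Break-even = €5,500.00 / €64.35 = 85.47 → 86 months.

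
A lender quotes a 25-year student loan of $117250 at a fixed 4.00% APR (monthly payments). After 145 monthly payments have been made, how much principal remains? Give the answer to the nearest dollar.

$74,820

With monthly rate i = 4%/12 = 0.0033333, the balance after k of n payments is P · [(1+i)^n − (1+i)^k] / [(1+i)^n − 1].
(1+0.0033333)^300 = 2.71376516 and (1+0.0033333)^145 = 1.62016754, so the balance is 117,250 × (2.71376516 − 1.62016754) / (2.71376516 − 1) = $74,820.24.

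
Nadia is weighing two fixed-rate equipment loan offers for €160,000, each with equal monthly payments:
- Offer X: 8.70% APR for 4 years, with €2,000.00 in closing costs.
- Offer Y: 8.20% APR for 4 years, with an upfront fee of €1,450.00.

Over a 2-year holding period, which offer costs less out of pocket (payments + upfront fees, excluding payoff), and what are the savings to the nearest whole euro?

Offer X: monthly rate = 8.7%/12 = 0.0072500; payment = 160,000 × 0.0072500 / (1 − (1+0.0072500)^−48) = €3,958.85.
Offer Y: at 8.20% the monthly rate is 0.0068333, so the payment is 160,000 × 0.0068333 / (1 − 1.0068333^−48) = €3,921.11.
Over 24 months: Offer X costs 24 × €3,958.85 + €2,000.00 = €97,012.40; Offer Y costs 24 × €3,921.11 + €1,450.00 = €95,556.64.
Offer Y is cheaper by €97,012.40 − €95,556.64 = €1,455.76.

Offer Y by €1,456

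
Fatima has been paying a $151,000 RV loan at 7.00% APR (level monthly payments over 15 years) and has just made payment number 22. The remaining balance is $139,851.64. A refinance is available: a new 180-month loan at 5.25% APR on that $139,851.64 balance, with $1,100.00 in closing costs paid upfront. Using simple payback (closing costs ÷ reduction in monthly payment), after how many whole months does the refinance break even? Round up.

Current payment = 151,000 × 7%/12 / (1 − (1+0.0058333)^−180) = $1,357.23.
Refinanced payment = 139,851.64 × 0.0043750 / (1 − (1+0.0043750)^−180) = $1,124.24.
Monthly savings = $1,357.23 − $1,124.24 = $232.99.
Break-even = $1,100.00 / $232.99 = 4.72 → 5 months.

5 months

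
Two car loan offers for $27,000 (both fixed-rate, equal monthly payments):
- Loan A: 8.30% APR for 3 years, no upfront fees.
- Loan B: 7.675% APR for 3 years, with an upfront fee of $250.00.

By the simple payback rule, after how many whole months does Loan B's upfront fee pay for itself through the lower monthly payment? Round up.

33 months

Loan A: at 8.30% the monthly rate is 0.0069167, so the payment is 27,000 × 0.0069167 / (1 − 1.0069167^−36) = $849.82.
Loan B: at 7.675% the monthly rate is 0.0063958, so the payment is 27,000 × 0.0063958 / (1 − 1.0063958^−36) = $842.04.
Monthly savings = $849.82 − $842.04 = $7.78.
Break-even = $250.00 / $7.78 = 32.13 → 33 months.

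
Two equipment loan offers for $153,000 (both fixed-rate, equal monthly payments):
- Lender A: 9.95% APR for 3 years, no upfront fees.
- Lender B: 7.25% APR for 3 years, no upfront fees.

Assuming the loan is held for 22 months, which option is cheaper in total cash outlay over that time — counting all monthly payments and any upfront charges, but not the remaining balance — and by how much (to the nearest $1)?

Lender A: at 9.95% the monthly rate is 0.0082917, so the payment is 153,000 × 0.0082917 / (1 − 1.0082917^−36) = $4,933.29.
Lender B: monthly rate = 7.25%/12 = 0.0060417; payment = 153,000 × 0.0060417 / (1 − (1+0.0060417)^−36) = $4,741.70.
Over 22 months: Lender A costs 22 × $4,933.29 = $108,532.38; Lender B costs 22 × $4,741.70 = $104,317.40.
Lender B is cheaper by $108,532.38 − $104,317.40 = $4,214.98.

Lender B by $4,215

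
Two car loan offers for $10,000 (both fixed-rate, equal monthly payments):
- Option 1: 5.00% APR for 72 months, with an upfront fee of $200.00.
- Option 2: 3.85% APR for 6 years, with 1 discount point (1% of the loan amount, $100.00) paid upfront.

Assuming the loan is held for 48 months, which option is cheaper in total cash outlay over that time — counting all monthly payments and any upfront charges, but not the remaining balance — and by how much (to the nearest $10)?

Option 2 by $350

Option 1: monthly rate = 5%/12 = 0.0041667; payment = 10,000 × 0.0041667 / (1 − (1+0.0041667)^−72) = $161.05.
Option 2: at 3.85% the monthly rate is 0.0032083, so the payment is 10,000 × 0.0032083 / (1 − 1.0032083^−72) = $155.77.
Over 48 months: Option 1 costs 48 × $161.05 + $200.00 = $7,930.40; Option 2 costs 48 × $155.77 + $100.00 = $7,576.96.
Option 2 is cheaper by $7,930.40 − $7,576.96 = $353.44.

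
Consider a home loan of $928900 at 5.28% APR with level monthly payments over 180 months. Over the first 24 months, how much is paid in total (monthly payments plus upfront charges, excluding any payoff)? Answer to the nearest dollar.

$179,565

Monthly rate = 5.28%/12 = 0.0044000; payment = 928,900 × 0.0044000 / (1 − (1+0.0044000)^−180) = $7,481.88.
Total outlay = 24 × $7,481.88 = $179,565.12.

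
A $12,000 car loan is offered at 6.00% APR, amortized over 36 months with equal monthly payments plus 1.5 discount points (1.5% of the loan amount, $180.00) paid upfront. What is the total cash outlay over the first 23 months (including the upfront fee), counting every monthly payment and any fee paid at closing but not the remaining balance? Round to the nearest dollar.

Monthly rate = 6%/12 = 0.0050000; payment = 12,000 × 0.0050000 / (1 − (1+0.0050000)^−36) = $365.06.
Total outlay = 23 × $365.06 + $180.00 = $8,576.38.

$8,576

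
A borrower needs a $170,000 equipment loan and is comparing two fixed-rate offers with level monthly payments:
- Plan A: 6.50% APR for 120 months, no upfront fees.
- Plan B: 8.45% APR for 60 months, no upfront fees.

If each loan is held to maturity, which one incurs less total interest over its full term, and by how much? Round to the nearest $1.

Plan B by $22,615

Plan A: at 6.50% the monthly rate is 0.0054167, so the payment is 170,000 × 0.0054167 / (1 − 1.0054167^−120) = $1,930.32.
Total interest on Plan A = 120 × $1,930.32 − $170,000 = $61,638.40.
Plan B: monthly rate = 8.45%/12 = 0.0070417; payment = 170,000 × 0.0070417 / (1 − (1+0.0070417)^−60) = $3,483.72.
Total interest on Plan B = 60 × $3,483.72 − $170,000 = $39,023.20.
Plan B is lower by $22,615.20.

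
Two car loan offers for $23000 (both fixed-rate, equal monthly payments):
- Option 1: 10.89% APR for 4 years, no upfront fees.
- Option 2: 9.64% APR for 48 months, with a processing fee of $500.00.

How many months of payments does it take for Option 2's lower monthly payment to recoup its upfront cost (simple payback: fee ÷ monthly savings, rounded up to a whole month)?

37 months

Option 1: at 10.89% the monthly rate is 0.0090750, so the payment is 23,000 × 0.0090750 / (1 − 1.0090750^−48) = $593.22.
Option 2: monthly rate = 9.64%/12 = 0.0080333; payment = 23,000 × 0.0080333 / (1 − (1+0.0080333)^−48) = $579.37.
Monthly savings = $593.22 − $579.37 = $13.85.
Break-even = $500.00 / $13.85 = 36.10 → 37 months.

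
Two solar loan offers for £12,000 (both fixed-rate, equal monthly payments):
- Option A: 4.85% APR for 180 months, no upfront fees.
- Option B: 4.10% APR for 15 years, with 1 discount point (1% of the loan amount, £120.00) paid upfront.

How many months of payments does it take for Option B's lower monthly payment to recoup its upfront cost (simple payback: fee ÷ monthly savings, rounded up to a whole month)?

Option A: monthly rate = 4.85%/12 = 0.0040417; payment = 12,000 × 0.0040417 / (1 − (1+0.0040417)^−180) = £93.96.
Option B: at 4.10% the monthly rate is 0.0034167, so the payment is 12,000 × 0.0034167 / (1 − 1.0034167^−180) = £89.37.
Monthly savings = £93.96 − £89.37 = £4.59.
Break-even = £120.00 / £4.59 = 26.14 → 27 months.

27 months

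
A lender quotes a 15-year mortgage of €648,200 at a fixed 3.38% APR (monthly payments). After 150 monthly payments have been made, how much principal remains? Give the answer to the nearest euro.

€132,030

With monthly rate i = 3.38%/12 = 0.0028167, the balance after k of n payments is P · [(1+i)^n − (1+i)^k] / [(1+i)^n − 1].
(1+0.0028167)^180 = 1.65911995 and (1+0.0028167)^150 = 1.52486532, so the balance is 648,200 × (1.65911995 − 1.52486532) / (1.65911995 − 1) = €132,030.37.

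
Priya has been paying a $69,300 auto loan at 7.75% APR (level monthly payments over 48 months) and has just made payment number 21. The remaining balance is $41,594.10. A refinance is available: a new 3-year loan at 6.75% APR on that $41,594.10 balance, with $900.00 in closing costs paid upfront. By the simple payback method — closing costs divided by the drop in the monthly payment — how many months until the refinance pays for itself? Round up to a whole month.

Current payment = 69,300 × 7.75%/12 / (1 − (1+0.0064583)^−48) = $1,683.69.
Refinanced payment = 41,594.10 × 0.0056250 / (1 − (1+0.0056250)^−36) = $1,279.56.
Monthly savings = $1,683.69 − $1,279.56 = $404.13.
Break-even = $900.00 / $404.13 = 2.23 → 3 months.

3 months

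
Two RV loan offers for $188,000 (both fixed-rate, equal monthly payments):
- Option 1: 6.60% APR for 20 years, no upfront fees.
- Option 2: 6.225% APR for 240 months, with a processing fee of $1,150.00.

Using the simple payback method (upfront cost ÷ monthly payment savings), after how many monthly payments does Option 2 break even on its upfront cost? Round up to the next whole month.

28 months

Option 1: monthly rate = 6.6%/12 = 0.0055000; payment = 188,000 × 0.0055000 / (1 − (1+0.0055000)^−240) = $1,412.77.
Option 2: monthly rate = 6.225%/12 = 0.0051875; payment = 188,000 × 0.0051875 / (1 − (1+0.0051875)^−240) = $1,371.41.
Monthly savings = $1,412.77 − $1,371.41 = $41.36.
Break-even = $1,150.00 / $41.36 = 27.80 → 28 months.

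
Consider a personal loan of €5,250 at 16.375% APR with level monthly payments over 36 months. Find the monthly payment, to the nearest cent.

€185.55

At 16.375% the monthly rate is 0.0136458, so the payment is 5,250 × 0.0136458 / (1 − 1.0136458^−36) = €185.55.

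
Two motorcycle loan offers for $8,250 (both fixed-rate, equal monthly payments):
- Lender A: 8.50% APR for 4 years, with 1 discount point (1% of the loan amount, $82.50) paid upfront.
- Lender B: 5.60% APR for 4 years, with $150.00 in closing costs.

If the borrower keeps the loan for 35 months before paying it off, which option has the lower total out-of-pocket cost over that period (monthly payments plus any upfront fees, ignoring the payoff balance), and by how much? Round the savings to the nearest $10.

Lender B by $320

Lender A: monthly rate = 8.5%/12 = 0.0070833; payment = 8,250 × 0.0070833 / (1 − (1+0.0070833)^−48) = $203.35.
Lender B: at 5.60% the monthly rate is 0.0046667, so the payment is 8,250 × 0.0046667 / (1 − 1.0046667^−48) = $192.24.
Over 35 months: Lender A costs 35 × $203.35 + $82.50 = $7,199.75; Lender B costs 35 × $192.24 + $150.00 = $6,878.40.
Lender B is cheaper by $7,199.75 − $6,878.40 = $321.35.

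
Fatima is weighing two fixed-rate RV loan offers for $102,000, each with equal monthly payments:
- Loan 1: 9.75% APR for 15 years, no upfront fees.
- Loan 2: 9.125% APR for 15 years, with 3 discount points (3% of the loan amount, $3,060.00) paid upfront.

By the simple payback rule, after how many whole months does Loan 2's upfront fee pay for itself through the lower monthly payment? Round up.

80 months

Loan 1: at 9.75% the monthly rate is 0.0081250, so the payment is 102,000 × 0.0081250 / (1 − 1.0081250^−180) = $1,080.55.
Loan 2: at 9.125% the monthly rate is 0.0076042, so the payment is 102,000 × 0.0076042 / (1 − 1.0076042^−180) = $1,042.15.
Monthly savings = $1,080.55 − $1,042.15 = $38.40.
Break-even = $3,060.00 / $38.40 = 79.69 → 80 months.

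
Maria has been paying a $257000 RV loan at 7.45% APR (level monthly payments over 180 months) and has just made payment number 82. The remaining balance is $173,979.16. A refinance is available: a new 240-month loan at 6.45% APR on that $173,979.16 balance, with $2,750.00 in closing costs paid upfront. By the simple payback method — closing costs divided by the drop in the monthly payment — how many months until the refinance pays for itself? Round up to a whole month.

Current payment = 257,000 × 7.45%/12 / (1 − (1+0.0062083)^−180) = $2,375.13.
Refinanced payment = 173,979.16 × 0.0053750 / (1 − (1+0.0053750)^−240) = $1,292.03.
Monthly savings = $2,375.13 − $1,292.03 = $1,083.10.
Break-even = $2,750.00 / $1,083.10 = 2.54 → 3 months.

3 months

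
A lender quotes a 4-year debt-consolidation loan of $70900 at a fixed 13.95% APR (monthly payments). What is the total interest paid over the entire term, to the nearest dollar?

$22,012

Monthly rate = 13.95%/12 = 0.0116250; payment = 70,900 × 0.0116250 / (1 − (1+0.0116250)^−48) = $1,935.67.
Total paid = 48 × $1,935.67 = $92,912.16; interest = $92,912.16 − $70,900 = $22,012.16.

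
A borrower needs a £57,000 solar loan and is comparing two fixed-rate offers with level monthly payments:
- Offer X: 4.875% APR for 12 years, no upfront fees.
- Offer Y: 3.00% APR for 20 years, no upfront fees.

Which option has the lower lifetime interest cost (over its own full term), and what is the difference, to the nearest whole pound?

Offer X: monthly rate = 4.875%/12 = 0.0040625; payment = 57,000 × 0.0040625 / (1 − (1+0.0040625)^−144) = £523.62.
Total interest on Offer X = 144 × £523.62 − £57,000 = £18,401.28.
Offer Y: at 3.00% the monthly rate is 0.0025000, so the payment is 57,000 × 0.0025000 / (1 − 1.0025000^−240) = £316.12.
Total interest on Offer Y = 240 × £316.12 − £57,000 = £18,868.80.
Offer X is lower by £467.52.

Offer X by £468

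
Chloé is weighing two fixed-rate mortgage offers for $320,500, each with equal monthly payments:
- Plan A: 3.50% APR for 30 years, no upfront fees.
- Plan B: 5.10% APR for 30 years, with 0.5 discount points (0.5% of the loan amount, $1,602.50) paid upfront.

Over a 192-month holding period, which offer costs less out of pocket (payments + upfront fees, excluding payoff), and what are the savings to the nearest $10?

Plan A: at 3.50% the monthly rate is 0.0029167, so the payment is 320,500 × 0.0029167 / (1 − 1.0029167^−360) = $1,439.19.
Plan B: at 5.10% the monthly rate is 0.0042500, so the payment is 320,500 × 0.0042500 / (1 − 1.0042500^−360) = $1,740.15.
Over 192 months: Plan A costs 192 × $1,439.19 = $276,324.48; Plan B costs 192 × $1,740.15 + $1,602.50 = $335,711.30.
Plan A is cheaper by $335,711.30 − $276,324.48 = $59,386.82.

Plan A by $59,390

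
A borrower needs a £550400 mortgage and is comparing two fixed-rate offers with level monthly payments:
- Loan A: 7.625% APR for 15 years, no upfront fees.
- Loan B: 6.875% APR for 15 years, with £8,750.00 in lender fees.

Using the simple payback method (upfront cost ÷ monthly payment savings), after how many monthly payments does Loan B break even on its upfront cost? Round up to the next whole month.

38 months

Loan A: at 7.625% the monthly rate is 0.0063542, so the payment is 550,400 × 0.0063542 / (1 − 1.0063542^−180) = £5,141.45.
Loan B: monthly rate = 6.875%/12 = 0.0057292; payment = 550,400 × 0.0057292 / (1 − (1+0.0057292)^−180) = £4,908.77.
Monthly savings = £5,141.45 − £4,908.77 = £232.68.
Break-even = £8,750.00 / £232.68 = 37.61 → 38 months.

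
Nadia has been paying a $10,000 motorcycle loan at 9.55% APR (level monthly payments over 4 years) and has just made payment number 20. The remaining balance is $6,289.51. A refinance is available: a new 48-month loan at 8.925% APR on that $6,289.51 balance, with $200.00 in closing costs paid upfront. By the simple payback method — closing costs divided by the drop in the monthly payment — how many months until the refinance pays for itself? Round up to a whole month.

3 months

Current payment = 10,000 × 9.55%/12 / (1 − (1+0.0079583)^−48) = $251.47.
Refinanced payment = 6,289.51 × 0.0074375 / (1 − (1+0.0074375)^−48) = $156.29.
Monthly savings = $251.47 − $156.29 = $95.18.
Break-even = $200.00 / $95.18 = 2.10 → 3 months.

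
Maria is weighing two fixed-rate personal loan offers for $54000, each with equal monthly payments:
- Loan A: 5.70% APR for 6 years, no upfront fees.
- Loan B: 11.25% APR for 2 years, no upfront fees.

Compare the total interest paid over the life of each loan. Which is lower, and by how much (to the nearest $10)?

Loan A: monthly rate = 5.7%/12 = 0.0047500; payment = 54,000 × 0.0047500 / (1 − (1+0.0047500)^−72) = $887.31.
Total interest on Loan A = 72 × $887.31 − $54,000 = $9,886.32.
Loan B: monthly rate = 11.25%/12 = 0.0093750; payment = 54,000 × 0.0093750 / (1 − (1+0.0093750)^−24) = $2,523.10.
Total interest on Loan B = 24 × $2,523.10 − $54,000 = $6,554.40.
Loan B is lower by $3,331.92.

Loan B by $3,330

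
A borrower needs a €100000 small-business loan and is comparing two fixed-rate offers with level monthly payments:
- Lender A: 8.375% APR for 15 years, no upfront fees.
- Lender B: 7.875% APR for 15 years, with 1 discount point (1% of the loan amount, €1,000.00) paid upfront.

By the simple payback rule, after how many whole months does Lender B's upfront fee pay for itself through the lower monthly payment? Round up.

Lender A: monthly rate = 8.375%/12 = 0.0069792; payment = 100,000 × 0.0069792 / (1 − (1+0.0069792)^−180) = €977.43.
Lender B: monthly rate = 7.875%/12 = 0.0065625; payment = 100,000 × 0.0065625 / (1 − (1+0.0065625)^−180) = €948.45.
Monthly savings = €977.43 − €948.45 = €28.98.
Break-even = €1,000.00 / €28.98 = 34.51 → 35 months.

35 months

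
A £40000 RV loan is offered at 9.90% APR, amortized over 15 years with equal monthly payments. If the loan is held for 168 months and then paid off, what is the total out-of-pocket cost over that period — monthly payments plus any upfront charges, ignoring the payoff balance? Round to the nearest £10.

£71,800

At 9.90% the monthly rate is 0.0082500, so the payment is 40,000 × 0.0082500 / (1 − 1.0082500^−180) = £427.40.
Total outlay = 168 × £427.40 = £71,803.20.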